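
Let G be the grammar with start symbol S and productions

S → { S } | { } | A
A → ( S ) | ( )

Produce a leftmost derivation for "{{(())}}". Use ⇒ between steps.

S ⇒ {S}   [S → { S }]
{S} ⇒ {{S}}   [S → { S }]
{{S}} ⇒ {{A}}   [S → A]
{{A}} ⇒ {{(S)}}   [A → ( S )]
{{(S)}} ⇒ {{(A)}}   [S → A]
{{(A)}} ⇒ {{(())}}   [A → ( )]

S⇒{S}⇒{{S}}⇒{{A}}⇒{{(S)}}⇒{{(A)}}⇒{{(())}}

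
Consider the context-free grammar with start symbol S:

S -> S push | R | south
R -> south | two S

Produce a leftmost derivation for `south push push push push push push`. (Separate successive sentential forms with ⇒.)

S ⇒ S push ⇒ S push push ⇒ S push push push ⇒ S push push push push ⇒ S push push push push push ⇒ S push push push push push push ⇒ south push push push push push push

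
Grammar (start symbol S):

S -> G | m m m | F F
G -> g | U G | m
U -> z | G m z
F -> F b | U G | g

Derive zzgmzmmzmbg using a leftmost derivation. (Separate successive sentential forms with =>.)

S => FF => FbF => UGbF => zGbF => zUGbF => zGmzGbF => zUGmzGbF => zGmzGmzGbF => zUGmzGmzGbF => zzGmzGmzGbF => zzgmzGmzGbF => zzgmzmmzGbF => zzgmzmmzmbF => zzgmzmmzmbg

S => FF   [S -> F F]
FF => FbF   [F -> F b]
FbF => UGbF   [F -> U G]
UGbF => zGbF   [U -> z]
zGbF => zUGbF   [G -> U G]
zUGbF => zGmzGbF   [U -> G m z]
zGmzGbF => zUGmzGbF   [G -> U G]
zUGmzGbF => zGmzGmzGbF   [U -> G m z]
zGmzGmzGbF => zUGmzGmzGbF   [G -> U G]
zUGmzGmzGbF => zzGmzGmzGbF   [U -> z]
zzGmzGmzGbF => zzgmzGmzGbF   [G -> g]
zzgmzGmzGbF => zzgmzmmzGbF   [G -> m]
zzgmzmmzGbF => zzgmzmmzmbF   [G -> m]
zzgmzmmzmbF => zzgmzmmzmbg   [F -> g]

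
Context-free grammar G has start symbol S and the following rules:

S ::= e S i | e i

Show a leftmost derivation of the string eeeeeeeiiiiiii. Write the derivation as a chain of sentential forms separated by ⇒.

S ⇒ eSi ⇒ eeSii ⇒ eeeSiii ⇒ eeeeSiiii ⇒ eeeeeSiiiii ⇒ eeeeeeSiiiiii ⇒ eeeeeeeiiiiiii

S ⇒ eSi   [S ::= e S i]
eSi ⇒ eeSii   [S ::= e S i]
eeSii ⇒ eeeSiii   [S ::= e S i]
eeeSiii ⇒ eeeeSiiii   [S ::= e S i]
eeeeSiiii ⇒ eeeeeSiiiii   [S ::= e S i]
eeeeeSiiiii ⇒ eeeeeeSiiiiii   [S ::= e S i]
eeeeeeSiiiiii ⇒ eeeeeeeiiiiiii   [S ::= e i]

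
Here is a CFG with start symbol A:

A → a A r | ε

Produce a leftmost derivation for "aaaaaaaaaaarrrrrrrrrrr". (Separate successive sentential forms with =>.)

A=>aAr=>aaArr=>aaaArrr=>aaaaArrrr=>aaaaaArrrrr=>aaaaaaArrrrrr=>aaaaaaaArrrrrrr=>aaaaaaaaArrrrrrrr=>aaaaaaaaaArrrrrrrrr=>aaaaaaaaaaArrrrrrrrrr=>aaaaaaaaaaaArrrrrrrrrrr=>aaaaaaaaaaarrrrrrrrrrr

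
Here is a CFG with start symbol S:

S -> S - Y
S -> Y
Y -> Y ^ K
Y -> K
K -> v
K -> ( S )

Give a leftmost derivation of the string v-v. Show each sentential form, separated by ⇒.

S ⇒ S-Y   [S -> S - Y]
S-Y ⇒ Y-Y   [S -> Y]
Y-Y ⇒ K-Y   [Y -> K]
K-Y ⇒ v-Y   [K -> v]
v-Y ⇒ v-K   [Y -> K]
v-K ⇒ v-v   [K -> v]

S ⇒ S-Y ⇒ Y-Y ⇒ K-Y ⇒ v-Y ⇒ v-K ⇒ v-v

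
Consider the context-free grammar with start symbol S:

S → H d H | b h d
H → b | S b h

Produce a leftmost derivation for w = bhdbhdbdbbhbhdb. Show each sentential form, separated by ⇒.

S ⇒ HdH   [S → H d H]
HdH ⇒ SbhdH   [H → S b h]
SbhdH ⇒ HdHbhdH   [S → H d H]
HdHbhdH ⇒ SbhdHbhdH   [H → S b h]
SbhdHbhdH ⇒ bhdbhdHbhdH   [S → b h d]
bhdbhdHbhdH ⇒ bhdbhdSbhbhdH   [H → S b h]
bhdbhdSbhbhdH ⇒ bhdbhdHdHbhbhdH   [S → H d H]
bhdbhdHdHbhbhdH ⇒ bhdbhdbdHbhbhdH   [H → b]
bhdbhdbdHbhbhdH ⇒ bhdbhdbdbbhbhdH   [H → b]
bhdbhdbdbbhbhdH ⇒ bhdbhdbdbbhbhdb   [H → b]

S⇒HdH⇒SbhdH⇒HdHbhdH⇒SbhdHbhdH⇒bhdbhdHbhdH⇒bhdbhdSbhbhdH⇒bhdbhdHdHbhbhdH⇒bhdbhdbdHbhbhdH⇒bhdbhdbdbbhbhdH⇒bhdbhdbdbbhbhdb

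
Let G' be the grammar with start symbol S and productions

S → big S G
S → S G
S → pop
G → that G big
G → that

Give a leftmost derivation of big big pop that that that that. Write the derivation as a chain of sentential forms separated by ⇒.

S ⇒ big S G ⇒ big big S G G ⇒ big big S G G G ⇒ big big S G G G G ⇒ big big pop G G G G ⇒ big big pop that G G G ⇒ big big pop that that G G ⇒ big big pop that that that G ⇒ big big pop that that that that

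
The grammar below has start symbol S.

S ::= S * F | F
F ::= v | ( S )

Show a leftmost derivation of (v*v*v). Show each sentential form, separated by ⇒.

S⇒F⇒(S)⇒(S*F)⇒(S*F*F)⇒(F*F*F)⇒(v*F*F)⇒(v*v*F)⇒(v*v*v)

S ⇒ F   [S ::= F]
F ⇒ (S)   [F ::= ( S )]
(S) ⇒ (S*F)   [S ::= S * F]
(S*F) ⇒ (S*F*F)   [S ::= S * F]
(S*F*F) ⇒ (F*F*F)   [S ::= F]
(F*F*F) ⇒ (v*F*F)   [F ::= v]
(v*F*F) ⇒ (v*v*F)   [F ::= v]
(v*v*F) ⇒ (v*v*v)   [F ::= v]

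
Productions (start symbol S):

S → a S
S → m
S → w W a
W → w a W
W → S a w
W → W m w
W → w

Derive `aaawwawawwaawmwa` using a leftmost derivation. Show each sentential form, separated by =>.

S => aS   [S → a S]
aS => aaS   [S → a S]
aaS => aaaS   [S → a S]
aaaS => aaawWa   [S → w W a]
aaawWa => aaawWmwa   [W → W m w]
aaawWmwa => aaawwaWmwa   [W → w a W]
aaawwaWmwa => aaawwawaWmwa   [W → w a W]
aaawwawaWmwa => aaawwawaSawmwa   [W → S a w]
aaawwawaSawmwa => aaawwawawWaawmwa   [S → w W a]
aaawwawawWaawmwa => aaawwawawwaawmwa   [W → w]

S => aS => aaS => aaaS => aaawWa => aaawWmwa => aaawwaWmwa => aaawwawaWmwa => aaawwawaSawmwa => aaawwawawWaawmwa => aaawwawawwaawmwa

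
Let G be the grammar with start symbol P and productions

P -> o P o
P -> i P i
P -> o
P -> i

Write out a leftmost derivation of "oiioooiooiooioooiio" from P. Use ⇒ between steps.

P ⇒ oPo   [P -> o P o]
oPo ⇒ oiPio   [P -> i P i]
oiPio ⇒ oiiPiio   [P -> i P i]
oiiPiio ⇒ oiioPoiio   [P -> o P o]
oiioPoiio ⇒ oiiooPooiio   [P -> o P o]
oiiooPooiio ⇒ oiioooPoooiio   [P -> o P o]
oiioooPoooiio ⇒ oiioooiPioooiio   [P -> i P i]
oiioooiPioooiio ⇒ oiioooioPoioooiio   [P -> o P o]
oiioooioPoioooiio ⇒ oiioooiooPooioooiio   [P -> o P o]
oiioooiooPooioooiio ⇒ oiioooiooiooioooiio   [P -> i]

P ⇒ oPo ⇒ oiPio ⇒ oiiPiio ⇒ oiioPoiio ⇒ oiiooPooiio ⇒ oiioooPoooiio ⇒ oiioooiPioooiio ⇒ oiioooioPoioooiio ⇒ oiioooiooPooioooiio ⇒ oiioooiooiooioooiio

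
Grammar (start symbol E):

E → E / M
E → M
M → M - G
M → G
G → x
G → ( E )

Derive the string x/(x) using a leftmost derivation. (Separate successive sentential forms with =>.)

E=>E/M=>M/M=>G/M=>x/M=>x/G=>x/(E)=>x/(M)=>x/(G)=>x/(x)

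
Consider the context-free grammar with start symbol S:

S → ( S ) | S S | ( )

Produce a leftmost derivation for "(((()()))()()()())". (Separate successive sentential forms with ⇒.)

S ⇒ (S)   [S → ( S )]
(S) ⇒ (SS)   [S → S S]
(SS) ⇒ (SSS)   [S → S S]
(SSS) ⇒ (SSSS)   [S → S S]
(SSSS) ⇒ (SSSSS)   [S → S S]
(SSSSS) ⇒ ((S)SSSS)   [S → ( S )]
((S)SSSS) ⇒ (((S))SSSS)   [S → ( S )]
(((S))SSSS) ⇒ (((SS))SSSS)   [S → S S]
(((SS))SSSS) ⇒ (((()S))SSSS)   [S → ( )]
(((()S))SSSS) ⇒ (((()()))SSSS)   [S → ( )]
(((()()))SSSS) ⇒ (((()()))()SSS)   [S → ( )]
(((()()))()SSS) ⇒ (((()()))()()SS)   [S → ( )]
(((()()))()()SS) ⇒ (((()()))()()()S)   [S → ( )]
(((()()))()()()S) ⇒ (((()()))()()()())   [S → ( )]

S⇒(S)⇒(SS)⇒(SSS)⇒(SSSS)⇒(SSSSS)⇒((S)SSSS)⇒(((S))SSSS)⇒(((SS))SSSS)⇒(((()S))SSSS)⇒(((()()))SSSS)⇒(((()()))()SSS)⇒(((()()))()()SS)⇒(((()()))()()()S)⇒(((()()))()()()())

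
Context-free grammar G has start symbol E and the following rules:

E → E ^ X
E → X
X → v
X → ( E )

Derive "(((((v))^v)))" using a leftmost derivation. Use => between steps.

E => X => (E) => (X) => ((E)) => ((X)) => (((E))) => (((E^X))) => (((X^X))) => ((((E)^X))) => ((((X)^X))) => (((((E))^X))) => (((((X))^X))) => (((((v))^X))) => (((((v))^v)))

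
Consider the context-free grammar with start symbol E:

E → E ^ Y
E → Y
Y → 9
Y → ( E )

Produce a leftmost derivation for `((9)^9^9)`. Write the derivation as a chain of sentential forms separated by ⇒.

E ⇒ Y   [E → Y]
Y ⇒ (E)   [Y → ( E )]
(E) ⇒ (E^Y)   [E → E ^ Y]
(E^Y) ⇒ (E^Y^Y)   [E → E ^ Y]
(E^Y^Y) ⇒ (Y^Y^Y)   [E → Y]
(Y^Y^Y) ⇒ ((E)^Y^Y)   [Y → ( E )]
((E)^Y^Y) ⇒ ((Y)^Y^Y)   [E → Y]
((Y)^Y^Y) ⇒ ((9)^Y^Y)   [Y → 9]
((9)^Y^Y) ⇒ ((9)^9^Y)   [Y → 9]
((9)^9^Y) ⇒ ((9)^9^9)   [Y → 9]

E⇒Y⇒(E)⇒(E^Y)⇒(E^Y^Y)⇒(Y^Y^Y)⇒((E)^Y^Y)⇒((Y)^Y^Y)⇒((9)^Y^Y)⇒((9)^9^Y)⇒((9)^9^9)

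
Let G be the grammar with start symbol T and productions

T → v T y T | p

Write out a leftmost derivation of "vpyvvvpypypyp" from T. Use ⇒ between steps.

T ⇒ vTyT   [T → v T y T]
vTyT ⇒ vpyT   [T → p]
vpyT ⇒ vpyvTyT   [T → v T y T]
vpyvTyT ⇒ vpyvvTyTyT   [T → v T y T]
vpyvvTyTyT ⇒ vpyvvvTyTyTyT   [T → v T y T]
vpyvvvTyTyTyT ⇒ vpyvvvpyTyTyT   [T → p]
vpyvvvpyTyTyT ⇒ vpyvvvpypyTyT   [T → p]
vpyvvvpypyTyT ⇒ vpyvvvpypypyT   [T → p]
vpyvvvpypypyT ⇒ vpyvvvpypypyp   [T → p]

T⇒vTyT⇒vpyT⇒vpyvTyT⇒vpyvvTyTyT⇒vpyvvvTyTyTyT⇒vpyvvvpyTyTyT⇒vpyvvvpypyTyT⇒vpyvvvpypypyT⇒vpyvvvpypypyp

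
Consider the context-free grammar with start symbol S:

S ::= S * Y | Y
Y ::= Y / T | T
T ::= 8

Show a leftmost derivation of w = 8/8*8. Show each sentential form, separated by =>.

S => S*Y   [S ::= S * Y]
S*Y => Y*Y   [S ::= Y]
Y*Y => Y/T*Y   [Y ::= Y / T]
Y/T*Y => T/T*Y   [Y ::= T]
T/T*Y => 8/T*Y   [T ::= 8]
8/T*Y => 8/8*Y   [T ::= 8]
8/8*Y => 8/8*T   [Y ::= T]
8/8*T => 8/8*8   [T ::= 8]

S => S*Y => Y*Y => Y/T*Y => T/T*Y => 8/T*Y => 8/8*Y => 8/8*T => 8/8*8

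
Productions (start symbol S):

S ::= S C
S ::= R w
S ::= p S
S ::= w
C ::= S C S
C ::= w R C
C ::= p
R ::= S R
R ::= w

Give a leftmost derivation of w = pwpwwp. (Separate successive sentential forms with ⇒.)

S ⇒ SC   [S ::= S C]
SC ⇒ RwC   [S ::= R w]
RwC ⇒ SRwC   [R ::= S R]
SRwC ⇒ SCRwC   [S ::= S C]
SCRwC ⇒ pSCRwC   [S ::= p S]
pSCRwC ⇒ pwCRwC   [S ::= w]
pwCRwC ⇒ pwpRwC   [C ::= p]
pwpRwC ⇒ pwpwwC   [R ::= w]
pwpwwC ⇒ pwpwwp   [C ::= p]

S⇒SC⇒RwC⇒SRwC⇒SCRwC⇒pSCRwC⇒pwCRwC⇒pwpRwC⇒pwpwwC⇒pwpwwp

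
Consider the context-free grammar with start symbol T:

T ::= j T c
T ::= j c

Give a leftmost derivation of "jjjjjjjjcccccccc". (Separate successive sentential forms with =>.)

T => jTc => jjTcc => jjjTccc => jjjjTcccc => jjjjjTccccc => jjjjjjTcccccc => jjjjjjjTccccccc => jjjjjjjjcccccccc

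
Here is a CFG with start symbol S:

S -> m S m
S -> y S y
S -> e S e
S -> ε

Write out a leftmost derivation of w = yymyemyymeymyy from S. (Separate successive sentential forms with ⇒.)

S ⇒ ySy   [S -> y S y]
ySy ⇒ yySyy   [S -> y S y]
yySyy ⇒ yymSmyy   [S -> m S m]
yymSmyy ⇒ yymySymyy   [S -> y S y]
yymySymyy ⇒ yymyeSeymyy   [S -> e S e]
yymyeSeymyy ⇒ yymyemSmeymyy   [S -> m S m]
yymyemSmeymyy ⇒ yymyemySymeymyy   [S -> y S y]
yymyemySymeymyy ⇒ yymyemyymeymyy   [S -> ε]

S ⇒ ySy ⇒ yySyy ⇒ yymSmyy ⇒ yymySymyy ⇒ yymyeSeymyy ⇒ yymyemSmeymyy ⇒ yymyemySymeymyy ⇒ yymyemyymeymyy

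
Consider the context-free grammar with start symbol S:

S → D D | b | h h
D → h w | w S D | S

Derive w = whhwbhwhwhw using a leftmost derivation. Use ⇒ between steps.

S ⇒ DD   [S → D D]
DD ⇒ wSDD   [D → w S D]
wSDD ⇒ whhDD   [S → h h]
whhDD ⇒ whhwSDD   [D → w S D]
whhwSDD ⇒ whhwDDDD   [S → D D]
whhwDDDD ⇒ whhwSDDD   [D → S]
whhwSDDD ⇒ whhwbDDD   [S → b]
whhwbDDD ⇒ whhwbhwDD   [D → h w]
whhwbhwDD ⇒ whhwbhwhwD   [D → h w]
whhwbhwhwD ⇒ whhwbhwhwhw   [D → h w]

S ⇒ DD ⇒ wSDD ⇒ whhDD ⇒ whhwSDD ⇒ whhwDDDD ⇒ whhwSDDD ⇒ whhwbDDD ⇒ whhwbhwDD ⇒ whhwbhwhwD ⇒ whhwbhwhwhw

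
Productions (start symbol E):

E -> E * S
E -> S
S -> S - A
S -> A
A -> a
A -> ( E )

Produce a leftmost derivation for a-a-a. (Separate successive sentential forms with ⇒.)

E ⇒ S ⇒ S-A ⇒ S-A-A ⇒ A-A-A ⇒ a-A-A ⇒ a-a-A ⇒ a-a-a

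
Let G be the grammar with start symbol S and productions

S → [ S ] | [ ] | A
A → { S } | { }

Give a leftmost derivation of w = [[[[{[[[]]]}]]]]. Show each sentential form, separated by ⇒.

S ⇒ [S] ⇒ [[S]] ⇒ [[[S]]] ⇒ [[[[S]]]] ⇒ [[[[A]]]] ⇒ [[[[{S}]]]] ⇒ [[[[{[S]}]]]] ⇒ [[[[{[[S]]}]]]] ⇒ [[[[{[[[]]]}]]]]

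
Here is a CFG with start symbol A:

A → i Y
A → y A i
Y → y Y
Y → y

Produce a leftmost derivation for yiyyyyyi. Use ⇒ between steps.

A⇒yAi⇒yiYi⇒yiyYi⇒yiyyYi⇒yiyyyYi⇒yiyyyyYi⇒yiyyyyyi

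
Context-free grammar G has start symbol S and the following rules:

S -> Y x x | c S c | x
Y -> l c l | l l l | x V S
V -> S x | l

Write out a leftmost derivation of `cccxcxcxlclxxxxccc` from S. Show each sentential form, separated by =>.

S => cSc => ccScc => cccSccc => cccYxxccc => cccxVSxxccc => cccxSxSxxccc => cccxcScxSxxccc => cccxcxcxSxxccc => cccxcxcxYxxxxccc => cccxcxcxlclxxxxccc

S => cSc   [S -> c S c]
cSc => ccScc   [S -> c S c]
ccScc => cccSccc   [S -> c S c]
cccSccc => cccYxxccc   [S -> Y x x]
cccYxxccc => cccxVSxxccc   [Y -> x V S]
cccxVSxxccc => cccxSxSxxccc   [V -> S x]
cccxSxSxxccc => cccxcScxSxxccc   [S -> c S c]
cccxcScxSxxccc => cccxcxcxSxxccc   [S -> x]
cccxcxcxSxxccc => cccxcxcxYxxxxccc   [S -> Y x x]
cccxcxcxYxxxxccc => cccxcxcxlclxxxxccc   [Y -> l c l]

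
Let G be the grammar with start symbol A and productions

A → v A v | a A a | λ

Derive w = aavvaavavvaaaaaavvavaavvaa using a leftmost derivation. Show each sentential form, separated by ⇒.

A ⇒ aAa ⇒ aaAaa ⇒ aavAvaa ⇒ aavvAvvaa ⇒ aavvaAavvaa ⇒ aavvaaAaavvaa ⇒ aavvaavAvaavvaa ⇒ aavvaavaAavaavvaa ⇒ aavvaavavAvavaavvaa ⇒ aavvaavavvAvvavaavvaa ⇒ aavvaavavvaAavvavaavvaa ⇒ aavvaavavvaaAaavvavaavvaa ⇒ aavvaavavvaaaAaaavvavaavvaa ⇒ aavvaavavvaaaaaavvavaavvaa

A ⇒ aAa   [A → a A a]
aAa ⇒ aaAaa   [A → a A a]
aaAaa ⇒ aavAvaa   [A → v A v]
aavAvaa ⇒ aavvAvvaa   [A → v A v]
aavvAvvaa ⇒ aavvaAavvaa   [A → a A a]
aavvaAavvaa ⇒ aavvaaAaavvaa   [A → a A a]
aavvaaAaavvaa ⇒ aavvaavAvaavvaa   [A → v A v]
aavvaavAvaavvaa ⇒ aavvaavaAavaavvaa   [A → a A a]
aavvaavaAavaavvaa ⇒ aavvaavavAvavaavvaa   [A → v A v]
aavvaavavAvavaavvaa ⇒ aavvaavavvAvvavaavvaa   [A → v A v]
aavvaavavvAvvavaavvaa ⇒ aavvaavavvaAavvavaavvaa   [A → a A a]
aavvaavavvaAavvavaavvaa ⇒ aavvaavavvaaAaavvavaavvaa   [A → a A a]
aavvaavavvaaAaavvavaavvaa ⇒ aavvaavavvaaaAaaavvavaavvaa   [A → a A a]
aavvaavavvaaaAaaavvavaavvaa ⇒ aavvaavavvaaaaaavvavaavvaa   [A → λ]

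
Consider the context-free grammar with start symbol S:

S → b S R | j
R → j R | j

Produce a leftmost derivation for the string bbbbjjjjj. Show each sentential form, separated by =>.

S => bSR   [S → b S R]
bSR => bbSRR   [S → b S R]
bbSRR => bbbSRRR   [S → b S R]
bbbSRRR => bbbbSRRRR   [S → b S R]
bbbbSRRRR => bbbbjRRRR   [S → j]
bbbbjRRRR => bbbbjjRRR   [R → j]
bbbbjjRRR => bbbbjjjRR   [R → j]
bbbbjjjRR => bbbbjjjjR   [R → j]
bbbbjjjjR => bbbbjjjjj   [R → j]

S => bSR => bbSRR => bbbSRRR => bbbbSRRRR => bbbbjRRRR => bbbbjjRRR => bbbbjjjRR => bbbbjjjjR => bbbbjjjjj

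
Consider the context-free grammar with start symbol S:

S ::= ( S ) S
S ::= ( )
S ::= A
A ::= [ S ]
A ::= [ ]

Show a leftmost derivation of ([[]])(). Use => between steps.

S => (S)S => (A)S => ([S])S => ([A])S => ([[]])S => ([[]])()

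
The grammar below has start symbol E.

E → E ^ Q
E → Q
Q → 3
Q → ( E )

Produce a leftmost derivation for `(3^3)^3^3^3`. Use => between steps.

E => E^Q => E^Q^Q => E^Q^Q^Q => Q^Q^Q^Q => (E)^Q^Q^Q => (E^Q)^Q^Q^Q => (Q^Q)^Q^Q^Q => (3^Q)^Q^Q^Q => (3^3)^Q^Q^Q => (3^3)^3^Q^Q => (3^3)^3^3^Q => (3^3)^3^3^3

E => E^Q   [E → E ^ Q]
E^Q => E^Q^Q   [E → E ^ Q]
E^Q^Q => E^Q^Q^Q   [E → E ^ Q]
E^Q^Q^Q => Q^Q^Q^Q   [E → Q]
Q^Q^Q^Q => (E)^Q^Q^Q   [Q → ( E )]
(E)^Q^Q^Q => (E^Q)^Q^Q^Q   [E → E ^ Q]
(E^Q)^Q^Q^Q => (Q^Q)^Q^Q^Q   [E → Q]
(Q^Q)^Q^Q^Q => (3^Q)^Q^Q^Q   [Q → 3]
(3^Q)^Q^Q^Q => (3^3)^Q^Q^Q   [Q → 3]
(3^3)^Q^Q^Q => (3^3)^3^Q^Q   [Q → 3]
(3^3)^3^Q^Q => (3^3)^3^3^Q   [Q → 3]
(3^3)^3^3^Q => (3^3)^3^3^3   [Q → 3]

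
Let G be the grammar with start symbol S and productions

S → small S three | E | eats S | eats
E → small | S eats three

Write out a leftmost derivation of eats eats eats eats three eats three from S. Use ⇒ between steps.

S ⇒ E   [S → E]
E ⇒ S eats three   [E → S eats three]
S eats three ⇒ eats S eats three   [S → eats S]
eats S eats three ⇒ eats E eats three   [S → E]
eats E eats three ⇒ eats S eats three eats three   [E → S eats three]
eats S eats three eats three ⇒ eats eats S eats three eats three   [S → eats S]
eats eats S eats three eats three ⇒ eats eats eats eats three eats three   [S → eats]

S ⇒ E ⇒ S eats three ⇒ eats S eats three ⇒ eats E eats three ⇒ eats S eats three eats three ⇒ eats eats S eats three eats three ⇒ eats eats eats eats three eats three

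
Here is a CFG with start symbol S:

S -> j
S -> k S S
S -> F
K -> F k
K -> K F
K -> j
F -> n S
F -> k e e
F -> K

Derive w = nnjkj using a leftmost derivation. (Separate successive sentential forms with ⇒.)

S⇒F⇒nS⇒nF⇒nK⇒nKF⇒nFkF⇒nnSkF⇒nnjkF⇒nnjkK⇒nnjkj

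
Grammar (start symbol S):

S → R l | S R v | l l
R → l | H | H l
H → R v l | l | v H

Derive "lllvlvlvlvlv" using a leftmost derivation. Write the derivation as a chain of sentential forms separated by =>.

S=>SRv=>SRvRv=>SRvRvRv=>SRvRvRvRv=>SRvRvRvRvRv=>llRvRvRvRvRv=>llHvRvRvRvRv=>lllvRvRvRvRv=>lllvlvRvRvRv=>lllvlvlvRvRv=>lllvlvlvlvRv=>lllvlvlvlvlv

S => SRv   [S → S R v]
SRv => SRvRv   [S → S R v]
SRvRv => SRvRvRv   [S → S R v]
SRvRvRv => SRvRvRvRv   [S → S R v]
SRvRvRvRv => SRvRvRvRvRv   [S → S R v]
SRvRvRvRvRv => llRvRvRvRvRv   [S → l l]
llRvRvRvRvRv => llHvRvRvRvRv   [R → H]
llHvRvRvRvRv => lllvRvRvRvRv   [H → l]
lllvRvRvRvRv => lllvlvRvRvRv   [R → l]
lllvlvRvRvRv => lllvlvlvRvRv   [R → l]
lllvlvlvRvRv => lllvlvlvlvRv   [R → l]
lllvlvlvlvRv => lllvlvlvlvlv   [R → l]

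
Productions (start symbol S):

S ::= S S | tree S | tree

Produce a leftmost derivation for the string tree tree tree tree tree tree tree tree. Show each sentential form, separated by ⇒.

S ⇒ S S ⇒ tree S S ⇒ tree S S S ⇒ tree tree S S S ⇒ tree tree S S S S ⇒ tree tree tree S S S ⇒ tree tree tree tree S S S ⇒ tree tree tree tree S S S S ⇒ tree tree tree tree tree S S S ⇒ tree tree tree tree tree tree S S ⇒ tree tree tree tree tree tree tree S ⇒ tree tree tree tree tree tree tree tree

S ⇒ S S   [S ::= S S]
S S ⇒ tree S S   [S ::= tree S]
tree S S ⇒ tree S S S   [S ::= S S]
tree S S S ⇒ tree tree S S S   [S ::= tree S]
tree tree S S S ⇒ tree tree S S S S   [S ::= S S]
tree tree S S S S ⇒ tree tree tree S S S   [S ::= tree]
tree tree tree S S S ⇒ tree tree tree tree S S S   [S ::= tree S]
tree tree tree tree S S S ⇒ tree tree tree tree S S S S   [S ::= S S]
tree tree tree tree S S S S ⇒ tree tree tree tree tree S S S   [S ::= tree]
tree tree tree tree tree S S S ⇒ tree tree tree tree tree tree S S   [S ::= tree]
tree tree tree tree tree tree S S ⇒ tree tree tree tree tree tree tree S   [S ::= tree]
tree tree tree tree tree tree tree S ⇒ tree tree tree tree tree tree tree tree   [S ::= tree]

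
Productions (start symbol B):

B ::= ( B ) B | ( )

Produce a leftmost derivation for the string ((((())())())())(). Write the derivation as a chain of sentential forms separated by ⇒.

B ⇒ (B)B ⇒ ((B)B)B ⇒ (((B)B)B)B ⇒ ((((B)B)B)B)B ⇒ ((((())B)B)B)B ⇒ ((((())())B)B)B ⇒ ((((())())())B)B ⇒ ((((())())())())B ⇒ ((((())())())())()

B ⇒ (B)B   [B ::= ( B ) B]
(B)B ⇒ ((B)B)B   [B ::= ( B ) B]
((B)B)B ⇒ (((B)B)B)B   [B ::= ( B ) B]
(((B)B)B)B ⇒ ((((B)B)B)B)B   [B ::= ( B ) B]
((((B)B)B)B)B ⇒ ((((())B)B)B)B   [B ::= ( )]
((((())B)B)B)B ⇒ ((((())())B)B)B   [B ::= ( )]
((((())())B)B)B ⇒ ((((())())())B)B   [B ::= ( )]
((((())())())B)B ⇒ ((((())())())())B   [B ::= ( )]
((((())())())())B ⇒ ((((())())())())()   [B ::= ( )]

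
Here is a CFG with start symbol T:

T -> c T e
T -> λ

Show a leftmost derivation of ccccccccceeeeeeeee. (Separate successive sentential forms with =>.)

T => cTe => ccTee => cccTeee => ccccTeeee => cccccTeeeee => ccccccTeeeeee => cccccccTeeeeeee => ccccccccTeeeeeeee => cccccccccTeeeeeeeee => ccccccccceeeeeeeee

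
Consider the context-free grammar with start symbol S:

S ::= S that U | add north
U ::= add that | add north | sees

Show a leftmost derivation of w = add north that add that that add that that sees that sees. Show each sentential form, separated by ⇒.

S ⇒ S that U ⇒ S that U that U ⇒ S that U that U that U ⇒ S that U that U that U that U ⇒ add north that U that U that U that U ⇒ add north that add that that U that U that U ⇒ add north that add that that add that that U that U ⇒ add north that add that that add that that sees that U ⇒ add north that add that that add that that sees that sees

S ⇒ S that U   [S ::= S that U]
S that U ⇒ S that U that U   [S ::= S that U]
S that U that U ⇒ S that U that U that U   [S ::= S that U]
S that U that U that U ⇒ S that U that U that U that U   [S ::= S that U]
S that U that U that U that U ⇒ add north that U that U that U that U   [S ::= add north]
add north that U that U that U that U ⇒ add north that add that that U that U that U   [U ::= add that]
add north that add that that U that U that U ⇒ add north that add that that add that that U that U   [U ::= add that]
add north that add that that add that that U that U ⇒ add north that add that that add that that sees that U   [U ::= sees]
add north that add that that add that that sees that U ⇒ add north that add that that add that that sees that sees   [U ::= sees]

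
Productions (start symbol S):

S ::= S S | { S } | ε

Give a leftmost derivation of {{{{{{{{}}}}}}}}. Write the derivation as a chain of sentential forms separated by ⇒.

S⇒{S}⇒{{S}}⇒{{{S}}}⇒{{{{S}}}}⇒{{{{{S}}}}}⇒{{{{{SS}}}}}⇒{{{{{{S}S}}}}}⇒{{{{{{{S}}S}}}}}⇒{{{{{{{{S}}}S}}}}}⇒{{{{{{{{}}}S}}}}}⇒{{{{{{{{}}}}}}}}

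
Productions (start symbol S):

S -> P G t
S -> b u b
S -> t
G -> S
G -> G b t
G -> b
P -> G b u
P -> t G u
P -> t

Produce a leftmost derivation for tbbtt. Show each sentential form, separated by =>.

S => PGt => tGt => tGbtt => tbbtt

S => PGt   [S -> P G t]
PGt => tGt   [P -> t]
tGt => tGbtt   [G -> G b t]
tGbtt => tbbtt   [G -> b]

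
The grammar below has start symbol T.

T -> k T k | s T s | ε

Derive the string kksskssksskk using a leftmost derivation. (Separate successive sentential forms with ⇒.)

T⇒kTk⇒kkTkk⇒kksTskk⇒kkssTsskk⇒kksskTksskk⇒kkssksTsksskk⇒kksskssksskk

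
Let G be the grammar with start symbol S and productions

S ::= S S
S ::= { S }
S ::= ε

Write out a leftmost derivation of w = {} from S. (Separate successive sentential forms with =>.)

S => SS   [S ::= S S]
SS => SSS   [S ::= S S]
SSS => {S}SS   [S ::= { S }]
{S}SS => {}SS   [S ::= ε]
{}SS => {}S   [S ::= ε]
{}S => {}   [S ::= ε]

S => SS => SSS => {S}SS => {}SS => {}S => {}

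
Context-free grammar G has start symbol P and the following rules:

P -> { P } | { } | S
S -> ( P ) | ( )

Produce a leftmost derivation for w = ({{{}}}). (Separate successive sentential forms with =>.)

P => S => (P) => ({P}) => ({{P}}) => ({{{}}})

P => S   [P -> S]
S => (P)   [S -> ( P )]
(P) => ({P})   [P -> { P }]
({P}) => ({{P}})   [P -> { P }]
({{P}}) => ({{{}}})   [P -> { }]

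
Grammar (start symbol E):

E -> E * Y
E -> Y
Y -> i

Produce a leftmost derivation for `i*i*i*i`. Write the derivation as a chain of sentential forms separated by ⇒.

E ⇒ E*Y   [E -> E * Y]
E*Y ⇒ E*Y*Y   [E -> E * Y]
E*Y*Y ⇒ E*Y*Y*Y   [E -> E * Y]
E*Y*Y*Y ⇒ Y*Y*Y*Y   [E -> Y]
Y*Y*Y*Y ⇒ i*Y*Y*Y   [Y -> i]
i*Y*Y*Y ⇒ i*i*Y*Y   [Y -> i]
i*i*Y*Y ⇒ i*i*i*Y   [Y -> i]
i*i*i*Y ⇒ i*i*i*i   [Y -> i]

E⇒E*Y⇒E*Y*Y⇒E*Y*Y*Y⇒Y*Y*Y*Y⇒i*Y*Y*Y⇒i*i*Y*Y⇒i*i*i*Y⇒i*i*i*i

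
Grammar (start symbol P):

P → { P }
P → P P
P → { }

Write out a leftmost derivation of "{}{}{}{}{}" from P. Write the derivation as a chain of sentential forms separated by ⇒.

P⇒PP⇒PPP⇒PPPP⇒PPPPP⇒{}PPPP⇒{}{}PPP⇒{}{}{}PP⇒{}{}{}{}P⇒{}{}{}{}{}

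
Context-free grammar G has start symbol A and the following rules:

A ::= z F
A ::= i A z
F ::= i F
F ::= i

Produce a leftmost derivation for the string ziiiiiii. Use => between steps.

A => zF   [A ::= z F]
zF => ziF   [F ::= i F]
ziF => ziiF   [F ::= i F]
ziiF => ziiiF   [F ::= i F]
ziiiF => ziiiiF   [F ::= i F]
ziiiiF => ziiiiiF   [F ::= i F]
ziiiiiF => ziiiiiiF   [F ::= i F]
ziiiiiiF => ziiiiiii   [F ::= i]

A => zF => ziF => ziiF => ziiiF => ziiiiF => ziiiiiF => ziiiiiiF => ziiiiiii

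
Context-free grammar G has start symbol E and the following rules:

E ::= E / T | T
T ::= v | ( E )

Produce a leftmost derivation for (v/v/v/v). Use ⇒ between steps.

E ⇒ T ⇒ (E) ⇒ (E/T) ⇒ (E/T/T) ⇒ (E/T/T/T) ⇒ (T/T/T/T) ⇒ (v/T/T/T) ⇒ (v/v/T/T) ⇒ (v/v/v/T) ⇒ (v/v/v/v)

E ⇒ T   [E ::= T]
T ⇒ (E)   [T ::= ( E )]
(E) ⇒ (E/T)   [E ::= E / T]
(E/T) ⇒ (E/T/T)   [E ::= E / T]
(E/T/T) ⇒ (E/T/T/T)   [E ::= E / T]
(E/T/T/T) ⇒ (T/T/T/T)   [E ::= T]
(T/T/T/T) ⇒ (v/T/T/T)   [T ::= v]
(v/T/T/T) ⇒ (v/v/T/T)   [T ::= v]
(v/v/T/T) ⇒ (v/v/v/T)   [T ::= v]
(v/v/v/T) ⇒ (v/v/v/v)   [T ::= v]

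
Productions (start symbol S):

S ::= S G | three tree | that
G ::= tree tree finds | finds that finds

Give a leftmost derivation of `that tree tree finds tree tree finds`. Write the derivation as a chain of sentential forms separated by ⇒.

S ⇒ S G ⇒ S G G ⇒ that G G ⇒ that tree tree finds G ⇒ that tree tree finds tree tree finds

S ⇒ S G   [S ::= S G]
S G ⇒ S G G   [S ::= S G]
S G G ⇒ that G G   [S ::= that]
that G G ⇒ that tree tree finds G   [G ::= tree tree finds]
that tree tree finds G ⇒ that tree tree finds tree tree finds   [G ::= tree tree finds]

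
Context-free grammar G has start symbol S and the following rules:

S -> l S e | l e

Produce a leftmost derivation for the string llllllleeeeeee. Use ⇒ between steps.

S ⇒ lSe ⇒ llSee ⇒ lllSeee ⇒ llllSeeee ⇒ lllllSeeeee ⇒ llllllSeeeeee ⇒ llllllleeeeeee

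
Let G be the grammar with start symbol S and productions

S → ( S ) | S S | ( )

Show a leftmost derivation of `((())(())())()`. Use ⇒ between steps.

S ⇒ SS ⇒ (S)S ⇒ (SS)S ⇒ ((S)S)S ⇒ ((())S)S ⇒ ((())SS)S ⇒ ((())(S)S)S ⇒ ((())(())S)S ⇒ ((())(())())S ⇒ ((())(())())()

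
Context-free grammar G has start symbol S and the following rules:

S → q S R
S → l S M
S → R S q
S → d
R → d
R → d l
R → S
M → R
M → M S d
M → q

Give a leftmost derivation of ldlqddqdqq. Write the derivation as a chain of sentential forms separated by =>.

S => lSM => lRSqM => ldlSqM => ldlqSRqM => ldlqRSqRqM => ldlqdSqRqM => ldlqddqRqM => ldlqddqdqM => ldlqddqdqq

S => lSM   [S → l S M]
lSM => lRSqM   [S → R S q]
lRSqM => ldlSqM   [R → d l]
ldlSqM => ldlqSRqM   [S → q S R]
ldlqSRqM => ldlqRSqRqM   [S → R S q]
ldlqRSqRqM => ldlqdSqRqM   [R → d]
ldlqdSqRqM => ldlqddqRqM   [S → d]
ldlqddqRqM => ldlqddqdqM   [R → d]
ldlqddqdqM => ldlqddqdqq   [M → q]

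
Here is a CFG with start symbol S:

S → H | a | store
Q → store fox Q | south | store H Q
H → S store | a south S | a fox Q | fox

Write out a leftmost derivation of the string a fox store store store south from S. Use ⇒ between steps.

S ⇒ H ⇒ a fox Q ⇒ a fox store H Q ⇒ a fox store S store Q ⇒ a fox store store store Q ⇒ a fox store store store south

S ⇒ H   [S → H]
H ⇒ a fox Q   [H → a fox Q]
a fox Q ⇒ a fox store H Q   [Q → store H Q]
a fox store H Q ⇒ a fox store S store Q   [H → S store]
a fox store S store Q ⇒ a fox store store store Q   [S → store]
a fox store store store Q ⇒ a fox store store store south   [Q → south]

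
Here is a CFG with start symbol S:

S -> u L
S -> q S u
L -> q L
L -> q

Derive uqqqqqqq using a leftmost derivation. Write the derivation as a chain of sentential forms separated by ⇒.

S ⇒ uL ⇒ uqL ⇒ uqqL ⇒ uqqqL ⇒ uqqqqL ⇒ uqqqqqL ⇒ uqqqqqqL ⇒ uqqqqqqq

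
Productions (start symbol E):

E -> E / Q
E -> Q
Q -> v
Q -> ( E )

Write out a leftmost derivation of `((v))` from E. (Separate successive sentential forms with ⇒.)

E ⇒ Q ⇒ (E) ⇒ (Q) ⇒ ((E)) ⇒ ((Q)) ⇒ ((v))

E ⇒ Q   [E -> Q]
Q ⇒ (E)   [Q -> ( E )]
(E) ⇒ (Q)   [E -> Q]
(Q) ⇒ ((E))   [Q -> ( E )]
((E)) ⇒ ((Q))   [E -> Q]
((Q)) ⇒ ((v))   [Q -> v]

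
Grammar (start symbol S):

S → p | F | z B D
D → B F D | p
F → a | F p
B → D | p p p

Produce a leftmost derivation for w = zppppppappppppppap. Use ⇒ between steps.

S ⇒ zBD   [S → z B D]
zBD ⇒ zpppD   [B → p p p]
zpppD ⇒ zpppBFD   [D → B F D]
zpppBFD ⇒ zppppppFD   [B → p p p]
zppppppFD ⇒ zppppppFpD   [F → F p]
zppppppFpD ⇒ zppppppFppD   [F → F p]
zppppppFppD ⇒ zppppppFpppD   [F → F p]
zppppppFpppD ⇒ zppppppFppppD   [F → F p]
zppppppFppppD ⇒ zppppppFpppppD   [F → F p]
zppppppFpppppD ⇒ zppppppapppppD   [F → a]
zppppppapppppD ⇒ zppppppapppppBFD   [D → B F D]
zppppppapppppBFD ⇒ zppppppappppppppFD   [B → p p p]
zppppppappppppppFD ⇒ zppppppappppppppaD   [F → a]
zppppppappppppppaD ⇒ zppppppappppppppap   [D → p]

S⇒zBD⇒zpppD⇒zpppBFD⇒zppppppFD⇒zppppppFpD⇒zppppppFppD⇒zppppppFpppD⇒zppppppFppppD⇒zppppppFpppppD⇒zppppppapppppD⇒zppppppapppppBFD⇒zppppppappppppppFD⇒zppppppappppppppaD⇒zppppppappppppppap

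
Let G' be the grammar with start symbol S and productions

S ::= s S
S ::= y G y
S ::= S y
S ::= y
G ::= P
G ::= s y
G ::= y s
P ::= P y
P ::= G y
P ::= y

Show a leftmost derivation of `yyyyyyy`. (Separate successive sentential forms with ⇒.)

S ⇒ Sy ⇒ yGyy ⇒ yPyy ⇒ yGyyy ⇒ yPyyy ⇒ yPyyyy ⇒ yPyyyyy ⇒ yyyyyyy

S ⇒ Sy   [S ::= S y]
Sy ⇒ yGyy   [S ::= y G y]
yGyy ⇒ yPyy   [G ::= P]
yPyy ⇒ yGyyy   [P ::= G y]
yGyyy ⇒ yPyyy   [G ::= P]
yPyyy ⇒ yPyyyy   [P ::= P y]
yPyyyy ⇒ yPyyyyy   [P ::= P y]
yPyyyyy ⇒ yyyyyyy   [P ::= y]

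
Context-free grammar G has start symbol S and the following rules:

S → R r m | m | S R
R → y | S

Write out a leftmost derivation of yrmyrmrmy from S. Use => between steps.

S => SR => RrmR => yrmR => yrmS => yrmSR => yrmRrmR => yrmSrmR => yrmRrmrmR => yrmyrmrmR => yrmyrmrmy

S => SR   [S → S R]
SR => RrmR   [S → R r m]
RrmR => yrmR   [R → y]
yrmR => yrmS   [R → S]
yrmS => yrmSR   [S → S R]
yrmSR => yrmRrmR   [S → R r m]
yrmRrmR => yrmSrmR   [R → S]
yrmSrmR => yrmRrmrmR   [S → R r m]
yrmRrmrmR => yrmyrmrmR   [R → y]
yrmyrmrmR => yrmyrmrmy   [R → y]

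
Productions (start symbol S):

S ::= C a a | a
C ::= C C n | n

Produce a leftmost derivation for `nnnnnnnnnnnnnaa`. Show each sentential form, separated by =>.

S => Caa   [S ::= C a a]
Caa => CCnaa   [C ::= C C n]
CCnaa => CCnCnaa   [C ::= C C n]
CCnCnaa => CCnCnCnaa   [C ::= C C n]
CCnCnCnaa => CCnCnCnCnaa   [C ::= C C n]
CCnCnCnCnaa => nCnCnCnCnaa   [C ::= n]
nCnCnCnCnaa => nnnCnCnCnaa   [C ::= n]
nnnCnCnCnaa => nnnCCnnCnCnaa   [C ::= C C n]
nnnCCnnCnCnaa => nnnCCnCnnCnCnaa   [C ::= C C n]
nnnCCnCnnCnCnaa => nnnnCnCnnCnCnaa   [C ::= n]
nnnnCnCnnCnCnaa => nnnnnnCnnCnCnaa   [C ::= n]
nnnnnnCnnCnCnaa => nnnnnnnnnCnCnaa   [C ::= n]
nnnnnnnnnCnCnaa => nnnnnnnnnnnCnaa   [C ::= n]
nnnnnnnnnnnCnaa => nnnnnnnnnnnnnaa   [C ::= n]

S=>Caa=>CCnaa=>CCnCnaa=>CCnCnCnaa=>CCnCnCnCnaa=>nCnCnCnCnaa=>nnnCnCnCnaa=>nnnCCnnCnCnaa=>nnnCCnCnnCnCnaa=>nnnnCnCnnCnCnaa=>nnnnnnCnnCnCnaa=>nnnnnnnnnCnCnaa=>nnnnnnnnnnnCnaa=>nnnnnnnnnnnnnaa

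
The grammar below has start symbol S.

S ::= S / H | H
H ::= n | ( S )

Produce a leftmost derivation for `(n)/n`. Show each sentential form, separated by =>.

S => S/H   [S ::= S / H]
S/H => H/H   [S ::= H]
H/H => (S)/H   [H ::= ( S )]
(S)/H => (H)/H   [S ::= H]
(H)/H => (n)/H   [H ::= n]
(n)/H => (n)/n   [H ::= n]

S=>S/H=>H/H=>(S)/H=>(H)/H=>(n)/H=>(n)/n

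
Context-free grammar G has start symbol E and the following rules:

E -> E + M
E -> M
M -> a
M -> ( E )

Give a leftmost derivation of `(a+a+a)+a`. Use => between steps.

E => E+M => M+M => (E)+M => (E+M)+M => (E+M+M)+M => (M+M+M)+M => (a+M+M)+M => (a+a+M)+M => (a+a+a)+M => (a+a+a)+a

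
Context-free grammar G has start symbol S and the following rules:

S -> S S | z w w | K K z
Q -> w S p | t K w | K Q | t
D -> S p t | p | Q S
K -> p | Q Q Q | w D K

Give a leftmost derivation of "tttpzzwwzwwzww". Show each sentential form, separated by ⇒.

S ⇒ SS ⇒ SSS ⇒ SSSS ⇒ KKzSSS ⇒ QQQKzSSS ⇒ tQQKzSSS ⇒ ttQKzSSS ⇒ tttKzSSS ⇒ tttpzSSS ⇒ tttpzzwwSS ⇒ tttpzzwwzwwS ⇒ tttpzzwwzwwzww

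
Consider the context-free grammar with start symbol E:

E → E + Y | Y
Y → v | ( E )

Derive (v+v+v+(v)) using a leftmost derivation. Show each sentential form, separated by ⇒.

E ⇒ Y   [E → Y]
Y ⇒ (E)   [Y → ( E )]
(E) ⇒ (E+Y)   [E → E + Y]
(E+Y) ⇒ (E+Y+Y)   [E → E + Y]
(E+Y+Y) ⇒ (E+Y+Y+Y)   [E → E + Y]
(E+Y+Y+Y) ⇒ (Y+Y+Y+Y)   [E → Y]
(Y+Y+Y+Y) ⇒ (v+Y+Y+Y)   [Y → v]
(v+Y+Y+Y) ⇒ (v+v+Y+Y)   [Y → v]
(v+v+Y+Y) ⇒ (v+v+v+Y)   [Y → v]
(v+v+v+Y) ⇒ (v+v+v+(E))   [Y → ( E )]
(v+v+v+(E)) ⇒ (v+v+v+(Y))   [E → Y]
(v+v+v+(Y)) ⇒ (v+v+v+(v))   [Y → v]

E ⇒ Y ⇒ (E) ⇒ (E+Y) ⇒ (E+Y+Y) ⇒ (E+Y+Y+Y) ⇒ (Y+Y+Y+Y) ⇒ (v+Y+Y+Y) ⇒ (v+v+Y+Y) ⇒ (v+v+v+Y) ⇒ (v+v+v+(E)) ⇒ (v+v+v+(Y)) ⇒ (v+v+v+(v))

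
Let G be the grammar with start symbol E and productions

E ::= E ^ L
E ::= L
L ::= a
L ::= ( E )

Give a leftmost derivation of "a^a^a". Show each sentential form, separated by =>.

E=>E^L=>E^L^L=>L^L^L=>a^L^L=>a^a^L=>a^a^a

E => E^L   [E ::= E ^ L]
E^L => E^L^L   [E ::= E ^ L]
E^L^L => L^L^L   [E ::= L]
L^L^L => a^L^L   [L ::= a]
a^L^L => a^a^L   [L ::= a]
a^a^L => a^a^a   [L ::= a]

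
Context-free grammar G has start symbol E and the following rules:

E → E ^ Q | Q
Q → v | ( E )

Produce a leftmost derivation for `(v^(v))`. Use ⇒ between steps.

E ⇒ Q   [E → Q]
Q ⇒ (E)   [Q → ( E )]
(E) ⇒ (E^Q)   [E → E ^ Q]
(E^Q) ⇒ (Q^Q)   [E → Q]
(Q^Q) ⇒ (v^Q)   [Q → v]
(v^Q) ⇒ (v^(E))   [Q → ( E )]
(v^(E)) ⇒ (v^(Q))   [E → Q]
(v^(Q)) ⇒ (v^(v))   [Q → v]

E⇒Q⇒(E)⇒(E^Q)⇒(Q^Q)⇒(v^Q)⇒(v^(E))⇒(v^(Q))⇒(v^(v))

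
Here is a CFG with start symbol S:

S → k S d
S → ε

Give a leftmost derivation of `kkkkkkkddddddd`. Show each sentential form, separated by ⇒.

S⇒kSd⇒kkSdd⇒kkkSddd⇒kkkkSdddd⇒kkkkkSddddd⇒kkkkkkSdddddd⇒kkkkkkkSddddddd⇒kkkkkkkddddddd

S ⇒ kSd   [S → k S d]
kSd ⇒ kkSdd   [S → k S d]
kkSdd ⇒ kkkSddd   [S → k S d]
kkkSddd ⇒ kkkkSdddd   [S → k S d]
kkkkSdddd ⇒ kkkkkSddddd   [S → k S d]
kkkkkSddddd ⇒ kkkkkkSdddddd   [S → k S d]
kkkkkkSdddddd ⇒ kkkkkkkSddddddd   [S → k S d]
kkkkkkkSddddddd ⇒ kkkkkkkddddddd   [S → ε]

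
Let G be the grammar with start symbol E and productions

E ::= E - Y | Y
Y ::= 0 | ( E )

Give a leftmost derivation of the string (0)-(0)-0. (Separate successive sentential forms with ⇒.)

E ⇒ E-Y   [E ::= E - Y]
E-Y ⇒ E-Y-Y   [E ::= E - Y]
E-Y-Y ⇒ Y-Y-Y   [E ::= Y]
Y-Y-Y ⇒ (E)-Y-Y   [Y ::= ( E )]
(E)-Y-Y ⇒ (Y)-Y-Y   [E ::= Y]
(Y)-Y-Y ⇒ (0)-Y-Y   [Y ::= 0]
(0)-Y-Y ⇒ (0)-(E)-Y   [Y ::= ( E )]
(0)-(E)-Y ⇒ (0)-(Y)-Y   [E ::= Y]
(0)-(Y)-Y ⇒ (0)-(0)-Y   [Y ::= 0]
(0)-(0)-Y ⇒ (0)-(0)-0   [Y ::= 0]

E ⇒ E-Y ⇒ E-Y-Y ⇒ Y-Y-Y ⇒ (E)-Y-Y ⇒ (Y)-Y-Y ⇒ (0)-Y-Y ⇒ (0)-(E)-Y ⇒ (0)-(Y)-Y ⇒ (0)-(0)-Y ⇒ (0)-(0)-0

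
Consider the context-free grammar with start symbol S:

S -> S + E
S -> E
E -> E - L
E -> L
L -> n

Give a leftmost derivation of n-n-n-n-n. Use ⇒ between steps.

S ⇒ E ⇒ E-L ⇒ E-L-L ⇒ E-L-L-L ⇒ E-L-L-L-L ⇒ L-L-L-L-L ⇒ n-L-L-L-L ⇒ n-n-L-L-L ⇒ n-n-n-L-L ⇒ n-n-n-n-L ⇒ n-n-n-n-n

S ⇒ E   [S -> E]
E ⇒ E-L   [E -> E - L]
E-L ⇒ E-L-L   [E -> E - L]
E-L-L ⇒ E-L-L-L   [E -> E - L]
E-L-L-L ⇒ E-L-L-L-L   [E -> E - L]
E-L-L-L-L ⇒ L-L-L-L-L   [E -> L]
L-L-L-L-L ⇒ n-L-L-L-L   [L -> n]
n-L-L-L-L ⇒ n-n-L-L-L   [L -> n]
n-n-L-L-L ⇒ n-n-n-L-L   [L -> n]
n-n-n-L-L ⇒ n-n-n-n-L   [L -> n]
n-n-n-n-L ⇒ n-n-n-n-n   [L -> n]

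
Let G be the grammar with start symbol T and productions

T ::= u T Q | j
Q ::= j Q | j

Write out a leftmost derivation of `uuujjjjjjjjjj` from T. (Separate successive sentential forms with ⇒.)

T ⇒ uTQ   [T ::= u T Q]
uTQ ⇒ uuTQQ   [T ::= u T Q]
uuTQQ ⇒ uuuTQQQ   [T ::= u T Q]
uuuTQQQ ⇒ uuujQQQ   [T ::= j]
uuujQQQ ⇒ uuujjQQQ   [Q ::= j Q]
uuujjQQQ ⇒ uuujjjQQQ   [Q ::= j Q]
uuujjjQQQ ⇒ uuujjjjQQQ   [Q ::= j Q]
uuujjjjQQQ ⇒ uuujjjjjQQQ   [Q ::= j Q]
uuujjjjjQQQ ⇒ uuujjjjjjQQQ   [Q ::= j Q]
uuujjjjjjQQQ ⇒ uuujjjjjjjQQ   [Q ::= j]
uuujjjjjjjQQ ⇒ uuujjjjjjjjQ   [Q ::= j]
uuujjjjjjjjQ ⇒ uuujjjjjjjjjQ   [Q ::= j Q]
uuujjjjjjjjjQ ⇒ uuujjjjjjjjjj   [Q ::= j]

T ⇒ uTQ ⇒ uuTQQ ⇒ uuuTQQQ ⇒ uuujQQQ ⇒ uuujjQQQ ⇒ uuujjjQQQ ⇒ uuujjjjQQQ ⇒ uuujjjjjQQQ ⇒ uuujjjjjjQQQ ⇒ uuujjjjjjjQQ ⇒ uuujjjjjjjjQ ⇒ uuujjjjjjjjjQ ⇒ uuujjjjjjjjjj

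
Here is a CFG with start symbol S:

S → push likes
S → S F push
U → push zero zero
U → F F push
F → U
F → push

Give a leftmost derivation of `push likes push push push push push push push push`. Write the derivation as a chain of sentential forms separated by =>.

S => S F push => S F push F push => S F push F push F push => push likes F push F push F push => push likes U push F push F push => push likes F F push push F push F push => push likes push F push push F push F push => push likes push push push push F push F push => push likes push push push push push push F push => push likes push push push push push push push push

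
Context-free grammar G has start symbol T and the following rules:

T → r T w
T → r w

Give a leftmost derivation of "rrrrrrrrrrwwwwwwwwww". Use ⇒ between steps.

T ⇒ rTw   [T → r T w]
rTw ⇒ rrTww   [T → r T w]
rrTww ⇒ rrrTwww   [T → r T w]
rrrTwww ⇒ rrrrTwwww   [T → r T w]
rrrrTwwww ⇒ rrrrrTwwwww   [T → r T w]
rrrrrTwwwww ⇒ rrrrrrTwwwwww   [T → r T w]
rrrrrrTwwwwww ⇒ rrrrrrrTwwwwwww   [T → r T w]
rrrrrrrTwwwwwww ⇒ rrrrrrrrTwwwwwwww   [T → r T w]
rrrrrrrrTwwwwwwww ⇒ rrrrrrrrrTwwwwwwwww   [T → r T w]
rrrrrrrrrTwwwwwwwww ⇒ rrrrrrrrrrwwwwwwwwww   [T → r w]

T ⇒ rTw ⇒ rrTww ⇒ rrrTwww ⇒ rrrrTwwww ⇒ rrrrrTwwwww ⇒ rrrrrrTwwwwww ⇒ rrrrrrrTwwwwwww ⇒ rrrrrrrrTwwwwwwww ⇒ rrrrrrrrrTwwwwwwwww ⇒ rrrrrrrrrrwwwwwwwwww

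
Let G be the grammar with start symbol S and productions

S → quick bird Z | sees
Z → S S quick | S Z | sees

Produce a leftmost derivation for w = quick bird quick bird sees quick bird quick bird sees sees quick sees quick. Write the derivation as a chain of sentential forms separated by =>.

S => quick bird Z   [S → quick bird Z]
quick bird Z => quick bird S Z   [Z → S Z]
quick bird S Z => quick bird quick bird Z Z   [S → quick bird Z]
quick bird quick bird Z Z => quick bird quick bird sees Z   [Z → sees]
quick bird quick bird sees Z => quick bird quick bird sees S S quick   [Z → S S quick]
quick bird quick bird sees S S quick => quick bird quick bird sees quick bird Z S quick   [S → quick bird Z]
quick bird quick bird sees quick bird Z S quick => quick bird quick bird sees quick bird S S quick S quick   [Z → S S quick]
quick bird quick bird sees quick bird S S quick S quick => quick bird quick bird sees quick bird quick bird Z S quick S quick   [S → quick bird Z]
quick bird quick bird sees quick bird quick bird Z S quick S quick => quick bird quick bird sees quick bird quick bird sees S quick S quick   [Z → sees]
quick bird quick bird sees quick bird quick bird sees S quick S quick => quick bird quick bird sees quick bird quick bird sees sees quick S quick   [S → sees]
quick bird quick bird sees quick bird quick bird sees sees quick S quick => quick bird quick bird sees quick bird quick bird sees sees quick sees quick   [S → sees]

S => quick bird Z => quick bird S Z => quick bird quick bird Z Z => quick bird quick bird sees Z => quick bird quick bird sees S S quick => quick bird quick bird sees quick bird Z S quick => quick bird quick bird sees quick bird S S quick S quick => quick bird quick bird sees quick bird quick bird Z S quick S quick => quick bird quick bird sees quick bird quick bird sees S quick S quick => quick bird quick bird sees quick bird quick bird sees sees quick S quick => quick bird quick bird sees quick bird quick bird sees sees quick sees quick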